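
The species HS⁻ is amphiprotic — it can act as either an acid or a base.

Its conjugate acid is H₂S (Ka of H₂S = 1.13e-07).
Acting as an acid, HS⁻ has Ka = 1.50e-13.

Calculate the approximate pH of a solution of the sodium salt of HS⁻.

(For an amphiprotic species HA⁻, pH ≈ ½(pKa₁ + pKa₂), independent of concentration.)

pKa₁ = -log(1.13e-07) = 6.95; pKa₂ = -log(1.50e-13) = 12.82. For an amphiprotic species, pH ≈ ½(pKa₁ + pKa₂) = ½(6.95 + 12.82) = 9.89.

pH = 9.89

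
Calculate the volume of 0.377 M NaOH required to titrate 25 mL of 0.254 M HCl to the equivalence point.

At equivalence: moles acid = moles base. moles HCl = 0.254 × 25/1000 = 0.00635 mol. V_base = moles / 0.377 × 1000 = 16.8 mL.

V_{base} = 16.8 mL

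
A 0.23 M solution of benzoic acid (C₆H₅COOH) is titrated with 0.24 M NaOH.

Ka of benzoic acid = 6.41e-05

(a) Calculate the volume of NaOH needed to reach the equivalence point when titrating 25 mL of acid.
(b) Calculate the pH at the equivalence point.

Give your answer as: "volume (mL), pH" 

moles acid = 0.23 × 25/1000 = 0.00575 mol; V_base = moles/0.24 × 1000 = 24.0 mL. At equivalence only the conjugate base is present: [A⁻] = 0.00575/0.049 = 1.1745e-01 M. Kb = Kw/Ka = 1.56e-10; [OH⁻] = √(Kb × [A⁻]) = 4.2805e-06; pOH = 5.37; pH = 14 - pOH = 8.63.

V = 24.0 mL, pH = 8.63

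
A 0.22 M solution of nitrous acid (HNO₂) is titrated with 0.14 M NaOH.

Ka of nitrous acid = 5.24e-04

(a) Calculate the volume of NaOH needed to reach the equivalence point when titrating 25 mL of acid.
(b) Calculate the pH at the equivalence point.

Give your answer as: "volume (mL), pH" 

moles acid = 0.22 × 25/1000 = 0.0055 mol; V_base = moles/0.14 × 1000 = 39.3 mL. At equivalence only the conjugate base is present: [A⁻] = 0.0055/0.064 = 8.5556e-02 M. Kb = Kw/Ka = 1.91e-11; [OH⁻] = √(Kb × [A⁻]) = 1.2778e-06; pOH = 5.89; pH = 14 - pOH = 8.11.

V = 39.3 mL, pH = 8.11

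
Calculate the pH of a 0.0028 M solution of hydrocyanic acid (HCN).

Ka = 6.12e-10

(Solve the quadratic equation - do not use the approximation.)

x² + Ka×x - Ka×C = 0. Using quadratic formula: [H⁺] = 1.3087e-06

pH = 5.88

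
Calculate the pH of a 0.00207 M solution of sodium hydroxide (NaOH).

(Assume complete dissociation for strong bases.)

[OH⁻] = 0.00207 M for strong base. pOH = -log[OH⁻] = 2.68, pH = 14 - pOH

pH = 11.32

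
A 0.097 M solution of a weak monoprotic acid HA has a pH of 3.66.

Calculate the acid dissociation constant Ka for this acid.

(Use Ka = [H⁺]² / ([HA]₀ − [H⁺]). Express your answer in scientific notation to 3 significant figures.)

[H⁺] = 10^(−pH) = 10^(−3.66) = 2.188e-04 M. For HA ⇌ H⁺ + A⁻, Ka = [H⁺][A⁻]/[HA] = [H⁺]² / ([HA]₀ − [H⁺]) = (2.188e-04)² / (0.097 − 2.188e-04) = 4.95e-07.

K_a = 4.95e-07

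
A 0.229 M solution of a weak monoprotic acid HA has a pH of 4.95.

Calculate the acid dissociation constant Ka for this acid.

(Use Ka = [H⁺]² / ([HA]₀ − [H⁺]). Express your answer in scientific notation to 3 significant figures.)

[H⁺] = 10^(−pH) = 10^(−4.95) = 1.122e-05 M. For HA ⇌ H⁺ + A⁻, Ka = [H⁺][A⁻]/[HA] = [H⁺]² / ([HA]₀ − [H⁺]) = (1.122e-05)² / (0.229 − 1.122e-05) = 5.50e-10.

K_a = 5.50e-10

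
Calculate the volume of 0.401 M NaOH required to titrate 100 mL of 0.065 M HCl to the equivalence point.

At equivalence: moles acid = moles base. moles HCl = 0.065 × 100/1000 = 0.0065 mol. V_base = moles / 0.401 × 1000 = 16.2 mL.

V_{base} = 16.2 mL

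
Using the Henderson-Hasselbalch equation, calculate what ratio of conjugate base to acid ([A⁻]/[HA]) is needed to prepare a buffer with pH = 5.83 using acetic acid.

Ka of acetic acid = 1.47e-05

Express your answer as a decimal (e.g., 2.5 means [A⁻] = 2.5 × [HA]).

pKa = -log(1.47e-05) = 4.8327. pH = pKa + log([A⁻]/[HA]), so log([A⁻]/[HA]) = pH − pKa = 5.83 − 4.8327 = 0.9973. [A⁻]/[HA] = 10^(0.9973) = 9.94

[A⁻]/[HA] = 9.94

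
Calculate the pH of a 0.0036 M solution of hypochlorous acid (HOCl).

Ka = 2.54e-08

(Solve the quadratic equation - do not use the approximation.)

x² + Ka×x - Ka×C = 0. Using quadratic formula: [H⁺] = 9.5497e-06

pH = 5.02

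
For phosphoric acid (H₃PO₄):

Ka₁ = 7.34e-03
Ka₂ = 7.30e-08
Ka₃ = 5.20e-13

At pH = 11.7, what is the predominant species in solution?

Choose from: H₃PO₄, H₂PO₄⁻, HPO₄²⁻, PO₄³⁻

pKa₁ = 2.13, pKa₂ = 7.14, pKa₃ = 12.28. For a polyprotic acid the predominant species crosses at each pKa: below pKa_n the protonated form dominates, above it the deprotonated form does. At pH = 11.7, the predominant species is HPO₄²⁻.

HPO₄²⁻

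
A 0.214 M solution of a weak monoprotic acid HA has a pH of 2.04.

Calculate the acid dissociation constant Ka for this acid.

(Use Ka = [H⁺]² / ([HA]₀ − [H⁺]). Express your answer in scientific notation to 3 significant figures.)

[H⁺] = 10^(−pH) = 10^(−2.04) = 9.120e-03 M. For HA ⇌ H⁺ + A⁻, Ka = [H⁺][A⁻]/[HA] = [H⁺]² / ([HA]₀ − [H⁺]) = (9.120e-03)² / (0.214 − 9.120e-03) = 4.06e-04.

K_a = 4.06e-04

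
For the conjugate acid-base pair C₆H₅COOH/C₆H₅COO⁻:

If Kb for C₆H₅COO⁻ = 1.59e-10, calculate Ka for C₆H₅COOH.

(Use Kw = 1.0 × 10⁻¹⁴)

For a conjugate pair Ka × Kb = Kw, so Ka = Kw/Kb = 1.0 × 10⁻¹⁴ / 1.59e-10 = 6.29e-05.

K_a = 6.29e-05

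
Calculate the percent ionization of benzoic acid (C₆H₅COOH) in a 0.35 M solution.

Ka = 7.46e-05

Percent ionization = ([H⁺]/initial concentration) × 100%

Using Ka equilibrium: x² + Ka×x - Ka×C = 0. Solving: [H⁺] = 5.0726e-03. Percent = (5.0726e-03/0.35) × 100

Percent ionization = 1.45%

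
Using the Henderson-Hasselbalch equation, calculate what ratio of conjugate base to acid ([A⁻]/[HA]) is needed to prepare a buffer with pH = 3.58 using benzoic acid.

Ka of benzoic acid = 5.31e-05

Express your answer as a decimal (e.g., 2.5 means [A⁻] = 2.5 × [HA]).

pKa = -log(5.31e-05) = 4.2749. pH = pKa + log([A⁻]/[HA]), so log([A⁻]/[HA]) = pH − pKa = 3.58 − 4.2749 = -0.6949. [A⁻]/[HA] = 10^(-0.6949) = 0.202

[A⁻]/[HA] = 0.202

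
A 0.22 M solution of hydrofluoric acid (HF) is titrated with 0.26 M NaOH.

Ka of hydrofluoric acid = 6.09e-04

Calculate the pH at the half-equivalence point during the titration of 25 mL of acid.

At half-equivalence [HA] = [A⁻], so Henderson-Hasselbalch gives pH = pKa = -log(6.09e-04) = 3.22.

pH = pKa = 3.22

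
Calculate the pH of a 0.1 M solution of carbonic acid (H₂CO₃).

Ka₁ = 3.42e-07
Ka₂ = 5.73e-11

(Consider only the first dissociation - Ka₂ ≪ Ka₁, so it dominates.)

First dissociation dominates. From Ka₁ = [H⁺][HA⁻]/[H₂A], x² + Ka₁·x − Ka₁·C = 0 with C = 0.1 M and Ka₁ = 3.42e-07. Solving: [H⁺] = (−Ka₁ + √(Ka₁² + 4·Ka₁·C)) / 2 = 1.8476e-04 M. pH = -log(1.8476e-04) = 3.73.

pH = 3.73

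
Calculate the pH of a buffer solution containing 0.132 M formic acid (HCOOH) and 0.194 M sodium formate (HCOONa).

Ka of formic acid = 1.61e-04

pKa = -log(1.61e-04) = 3.79. pH = pKa + log([A⁻]/[HA]) = 3.79 + log(0.194/0.132)

pH = 3.96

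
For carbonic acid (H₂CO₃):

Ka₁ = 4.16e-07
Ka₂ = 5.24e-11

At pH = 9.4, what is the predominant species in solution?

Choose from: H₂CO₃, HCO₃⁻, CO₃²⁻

pKa₁ = 6.38, pKa₂ = 10.28. For a polyprotic acid the predominant species crosses at each pKa: below pKa_n the protonated form dominates, above it the deprotonated form does. At pH = 9.4, the predominant species is HCO₃⁻.

HCO₃⁻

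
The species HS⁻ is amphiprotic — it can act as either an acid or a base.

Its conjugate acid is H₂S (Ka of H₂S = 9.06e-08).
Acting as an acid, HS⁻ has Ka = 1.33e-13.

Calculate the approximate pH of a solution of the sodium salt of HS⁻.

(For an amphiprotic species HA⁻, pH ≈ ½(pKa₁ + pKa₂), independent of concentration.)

pKa₁ = -log(9.06e-08) = 7.04; pKa₂ = -log(1.33e-13) = 12.88. For an amphiprotic species, pH ≈ ½(pKa₁ + pKa₂) = ½(7.04 + 12.88) = 9.96.

pH = 9.96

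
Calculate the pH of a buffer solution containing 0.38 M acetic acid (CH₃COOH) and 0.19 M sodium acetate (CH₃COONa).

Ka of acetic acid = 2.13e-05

pKa = -log(2.13e-05) = 4.67. pH = pKa + log([A⁻]/[HA]) = 4.67 + log(0.19/0.38)

pH = 4.37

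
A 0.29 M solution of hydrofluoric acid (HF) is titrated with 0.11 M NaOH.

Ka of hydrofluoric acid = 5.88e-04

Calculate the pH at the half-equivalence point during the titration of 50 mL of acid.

At half-equivalence [HA] = [A⁻], so Henderson-Hasselbalch gives pH = pKa = -log(5.88e-04) = 3.23.

pH = pKa = 3.23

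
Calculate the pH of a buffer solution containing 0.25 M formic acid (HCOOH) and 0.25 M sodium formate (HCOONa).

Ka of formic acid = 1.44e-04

pKa = -log(1.44e-04) = 3.84. pH = pKa + log([A⁻]/[HA]) = 3.84 + log(0.25/0.25)

pH = 3.84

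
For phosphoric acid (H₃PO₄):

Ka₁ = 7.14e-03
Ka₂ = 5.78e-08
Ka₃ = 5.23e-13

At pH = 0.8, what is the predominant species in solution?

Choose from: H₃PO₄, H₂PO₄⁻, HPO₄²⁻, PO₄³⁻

pKa₁ = 2.15, pKa₂ = 7.24, pKa₃ = 12.28. For a polyprotic acid the predominant species crosses at each pKa: below pKa_n the protonated form dominates, above it the deprotonated form does. At pH = 0.8, the predominant species is H₃PO₄.

H₃PO₄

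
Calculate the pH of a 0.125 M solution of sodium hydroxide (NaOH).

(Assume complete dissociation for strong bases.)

[OH⁻] = 0.125 M for strong base. pOH = -log[OH⁻] = 0.90, pH = 14 - pOH

pH = 13.10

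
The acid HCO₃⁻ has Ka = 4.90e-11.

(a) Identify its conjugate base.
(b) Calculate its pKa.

(a) The conjugate base is formed by removing one H⁺ from HCO₃⁻, giving CO₃²⁻. (b) pKa = -log(Ka) = -log(4.90e-11) = 10.31.

Conjugate base: CO₃²⁻; pK_a = 10.31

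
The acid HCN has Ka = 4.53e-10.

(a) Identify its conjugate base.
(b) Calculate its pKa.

(a) The conjugate base is formed by removing one H⁺ from HCN, giving CN⁻. (b) pKa = -log(Ka) = -log(4.53e-10) = 9.34.

Conjugate base: CN⁻; pK_a = 9.34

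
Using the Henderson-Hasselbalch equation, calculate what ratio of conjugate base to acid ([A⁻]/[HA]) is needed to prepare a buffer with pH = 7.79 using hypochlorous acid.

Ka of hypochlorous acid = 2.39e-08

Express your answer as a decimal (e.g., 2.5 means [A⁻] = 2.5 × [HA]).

pKa = -log(2.39e-08) = 7.6216. pH = pKa + log([A⁻]/[HA]), so log([A⁻]/[HA]) = pH − pKa = 7.79 − 7.6216 = 0.1684. [A⁻]/[HA] = 10^(0.1684) = 1.47

[A⁻]/[HA] = 1.47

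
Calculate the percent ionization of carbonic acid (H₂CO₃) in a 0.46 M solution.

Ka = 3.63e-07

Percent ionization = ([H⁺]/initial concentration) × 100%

Using Ka equilibrium: x² + Ka×x - Ka×C = 0. Solving: [H⁺] = 4.0845e-04. Percent = (4.0845e-04/0.46) × 100

Percent ionization = 0.0888%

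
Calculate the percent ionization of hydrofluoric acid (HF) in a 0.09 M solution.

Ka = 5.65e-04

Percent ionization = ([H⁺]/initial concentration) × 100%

Using Ka equilibrium: x² + Ka×x - Ka×C = 0. Solving: [H⁺] = 6.8540e-03. Percent = (6.8540e-03/0.09) × 100

Percent ionization = 7.62%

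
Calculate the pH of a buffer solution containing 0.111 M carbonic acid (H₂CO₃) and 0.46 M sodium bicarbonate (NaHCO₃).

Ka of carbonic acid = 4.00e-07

pKa = -log(4.00e-07) = 6.40. pH = pKa + log([A⁻]/[HA]) = 6.40 + log(0.46/0.111)

pH = 7.02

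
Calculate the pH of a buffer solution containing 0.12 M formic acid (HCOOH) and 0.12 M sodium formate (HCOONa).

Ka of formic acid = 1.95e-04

pKa = -log(1.95e-04) = 3.71. pH = pKa + log([A⁻]/[HA]) = 3.71 + log(0.12/0.12)

pH = 3.71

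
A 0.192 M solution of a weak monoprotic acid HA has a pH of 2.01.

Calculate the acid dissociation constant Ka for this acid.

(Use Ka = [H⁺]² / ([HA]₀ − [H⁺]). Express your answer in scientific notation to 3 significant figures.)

[H⁺] = 10^(−pH) = 10^(−2.01) = 9.772e-03 M. For HA ⇌ H⁺ + A⁻, Ka = [H⁺][A⁻]/[HA] = [H⁺]² / ([HA]₀ − [H⁺]) = (9.772e-03)² / (0.192 − 9.772e-03) = 5.24e-04.

K_a = 5.24e-04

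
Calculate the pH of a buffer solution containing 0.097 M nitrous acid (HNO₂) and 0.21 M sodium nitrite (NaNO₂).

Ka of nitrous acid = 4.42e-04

pKa = -log(4.42e-04) = 3.35. pH = pKa + log([A⁻]/[HA]) = 3.35 + log(0.21/0.097)

pH = 3.69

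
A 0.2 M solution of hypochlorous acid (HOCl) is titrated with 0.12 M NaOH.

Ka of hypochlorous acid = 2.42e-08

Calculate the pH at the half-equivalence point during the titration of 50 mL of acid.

At half-equivalence [HA] = [A⁻], so Henderson-Hasselbalch gives pH = pKa = -log(2.42e-08) = 7.62.

pH = pKa = 7.62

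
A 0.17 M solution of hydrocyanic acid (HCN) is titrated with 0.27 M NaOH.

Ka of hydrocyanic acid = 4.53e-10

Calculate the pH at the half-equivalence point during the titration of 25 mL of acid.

At half-equivalence [HA] = [A⁻], so Henderson-Hasselbalch gives pH = pKa = -log(4.53e-10) = 9.34.

pH = pKa = 9.34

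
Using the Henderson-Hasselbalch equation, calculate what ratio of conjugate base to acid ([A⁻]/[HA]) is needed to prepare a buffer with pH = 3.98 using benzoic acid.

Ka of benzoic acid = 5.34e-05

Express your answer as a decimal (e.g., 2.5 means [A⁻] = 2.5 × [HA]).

pKa = -log(5.34e-05) = 4.2725. pH = pKa + log([A⁻]/[HA]), so log([A⁻]/[HA]) = pH − pKa = 3.98 − 4.2725 = -0.2925. [A⁻]/[HA] = 10^(-0.2925) = 0.510

[A⁻]/[HA] = 0.510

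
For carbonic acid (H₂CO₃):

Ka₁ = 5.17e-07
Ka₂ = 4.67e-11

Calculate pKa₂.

pKa₂ = -log(Ka₂) = -log(4.67e-11) = 10.33.

pK_{a2} = 10.33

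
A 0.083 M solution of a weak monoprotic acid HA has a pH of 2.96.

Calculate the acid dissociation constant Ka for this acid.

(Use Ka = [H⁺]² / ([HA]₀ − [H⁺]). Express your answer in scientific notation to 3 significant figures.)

[H⁺] = 10^(−pH) = 10^(−2.96) = 1.096e-03 M. For HA ⇌ H⁺ + A⁻, Ka = [H⁺][A⁻]/[HA] = [H⁺]² / ([HA]₀ − [H⁺]) = (1.096e-03)² / (0.083 − 1.096e-03) = 1.47e-05.

K_a = 1.47e-05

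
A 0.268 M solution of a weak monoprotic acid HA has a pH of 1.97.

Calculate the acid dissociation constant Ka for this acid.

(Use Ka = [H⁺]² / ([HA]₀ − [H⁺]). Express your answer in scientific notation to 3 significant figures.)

[H⁺] = 10^(−pH) = 10^(−1.97) = 1.072e-02 M. For HA ⇌ H⁺ + A⁻, Ka = [H⁺][A⁻]/[HA] = [H⁺]² / ([HA]₀ − [H⁺]) = (1.072e-02)² / (0.268 − 1.072e-02) = 4.46e-04.

K_a = 4.46e-04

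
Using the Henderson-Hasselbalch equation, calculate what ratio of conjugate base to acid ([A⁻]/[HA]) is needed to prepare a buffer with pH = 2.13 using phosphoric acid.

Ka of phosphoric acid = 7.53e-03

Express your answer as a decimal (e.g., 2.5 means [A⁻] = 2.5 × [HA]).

pKa = -log(7.53e-03) = 2.1232. pH = pKa + log([A⁻]/[HA]), so log([A⁻]/[HA]) = pH − pKa = 2.13 − 2.1232 = 0.0068. [A⁻]/[HA] = 10^(0.0068) = 1.02

[A⁻]/[HA] = 1.02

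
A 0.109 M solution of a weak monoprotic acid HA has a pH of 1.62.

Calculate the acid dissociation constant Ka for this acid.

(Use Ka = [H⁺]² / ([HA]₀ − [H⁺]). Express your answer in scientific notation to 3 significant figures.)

[H⁺] = 10^(−pH) = 10^(−1.62) = 2.399e-02 M. For HA ⇌ H⁺ + A⁻, Ka = [H⁺][A⁻]/[HA] = [H⁺]² / ([HA]₀ − [H⁺]) = (2.399e-02)² / (0.109 − 2.399e-02) = 6.77e-03.

K_a = 6.77e-03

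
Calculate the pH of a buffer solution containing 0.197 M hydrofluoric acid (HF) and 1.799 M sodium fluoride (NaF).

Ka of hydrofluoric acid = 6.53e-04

pKa = -log(6.53e-04) = 3.19. pH = pKa + log([A⁻]/[HA]) = 3.19 + log(1.799/0.197)

pH = 4.15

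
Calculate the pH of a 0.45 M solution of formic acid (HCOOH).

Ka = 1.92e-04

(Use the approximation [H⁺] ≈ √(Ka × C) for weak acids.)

[H⁺] = √(Ka × C) = √(1.92e-04 × 0.45) = 9.2952e-03. pH = -log(9.2952e-03)

pH = 2.03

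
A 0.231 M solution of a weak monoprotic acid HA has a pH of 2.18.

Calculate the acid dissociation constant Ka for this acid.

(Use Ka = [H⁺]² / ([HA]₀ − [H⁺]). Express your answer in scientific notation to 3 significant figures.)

[H⁺] = 10^(−pH) = 10^(−2.18) = 6.607e-03 M. For HA ⇌ H⁺ + A⁻, Ka = [H⁺][A⁻]/[HA] = [H⁺]² / ([HA]₀ − [H⁺]) = (6.607e-03)² / (0.231 − 6.607e-03) = 1.95e-04.

K_a = 1.95e-04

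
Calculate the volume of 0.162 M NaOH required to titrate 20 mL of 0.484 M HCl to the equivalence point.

At equivalence: moles acid = moles base. moles HCl = 0.484 × 20/1000 = 0.00968 mol. V_base = moles / 0.162 × 1000 = 59.8 mL.

V_{base} = 59.8 mL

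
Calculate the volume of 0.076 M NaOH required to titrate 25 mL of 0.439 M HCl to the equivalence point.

At equivalence: moles acid = moles base. moles HCl = 0.439 × 25/1000 = 0.01098 mol. V_base = moles / 0.076 × 1000 = 144.4 mL.

V_{base} = 144.4 mL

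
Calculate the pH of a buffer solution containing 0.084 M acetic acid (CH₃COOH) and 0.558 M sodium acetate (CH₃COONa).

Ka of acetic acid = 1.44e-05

pKa = -log(1.44e-05) = 4.84. pH = pKa + log([A⁻]/[HA]) = 4.84 + log(0.558/0.084)

pH = 5.66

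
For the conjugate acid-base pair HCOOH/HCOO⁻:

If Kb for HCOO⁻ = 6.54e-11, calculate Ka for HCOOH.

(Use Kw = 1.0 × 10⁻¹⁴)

For a conjugate pair Ka × Kb = Kw, so Ka = Kw/Kb = 1.0 × 10⁻¹⁴ / 6.54e-11 = 1.53e-04.

K_a = 1.53e-04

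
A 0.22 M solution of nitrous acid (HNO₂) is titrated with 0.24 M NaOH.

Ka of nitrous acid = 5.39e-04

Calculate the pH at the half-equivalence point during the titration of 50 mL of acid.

At half-equivalence [HA] = [A⁻], so Henderson-Hasselbalch gives pH = pKa = -log(5.39e-04) = 3.27.

pH = pKa = 3.27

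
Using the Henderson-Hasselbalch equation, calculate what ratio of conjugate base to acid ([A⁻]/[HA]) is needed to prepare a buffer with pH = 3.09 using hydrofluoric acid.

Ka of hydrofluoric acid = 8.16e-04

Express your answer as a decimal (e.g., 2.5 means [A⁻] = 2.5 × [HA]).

pKa = -log(8.16e-04) = 3.0883. pH = pKa + log([A⁻]/[HA]), so log([A⁻]/[HA]) = pH − pKa = 3.09 − 3.0883 = 0.0017. [A⁻]/[HA] = 10^(0.0017) = 1.00

[A⁻]/[HA] = 1.00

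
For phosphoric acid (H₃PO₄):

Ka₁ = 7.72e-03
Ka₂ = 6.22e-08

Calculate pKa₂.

pKa₂ = -log(Ka₂) = -log(6.22e-08) = 7.21.

pK_{a2} = 7.21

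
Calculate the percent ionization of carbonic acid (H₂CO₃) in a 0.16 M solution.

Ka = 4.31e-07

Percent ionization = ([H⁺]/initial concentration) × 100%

Using Ka equilibrium: x² + Ka×x - Ka×C = 0. Solving: [H⁺] = 2.6239e-04. Percent = (2.6239e-04/0.16) × 100

Percent ionization = 0.164%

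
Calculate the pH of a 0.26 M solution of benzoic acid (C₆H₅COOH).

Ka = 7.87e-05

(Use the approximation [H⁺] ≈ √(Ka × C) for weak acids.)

[H⁺] = √(Ka × C) = √(7.87e-05 × 0.26) = 4.5235e-03. pH = -log(4.5235e-03)

pH = 2.34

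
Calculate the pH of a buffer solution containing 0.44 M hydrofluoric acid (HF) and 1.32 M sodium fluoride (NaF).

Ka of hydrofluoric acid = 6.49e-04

pKa = -log(6.49e-04) = 3.19. pH = pKa + log([A⁻]/[HA]) = 3.19 + log(1.32/0.44)

pH = 3.66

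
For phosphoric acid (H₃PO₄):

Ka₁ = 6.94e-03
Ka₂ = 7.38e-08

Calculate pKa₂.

pKa₂ = -log(Ka₂) = -log(7.38e-08) = 7.13.

pK_{a2} = 7.13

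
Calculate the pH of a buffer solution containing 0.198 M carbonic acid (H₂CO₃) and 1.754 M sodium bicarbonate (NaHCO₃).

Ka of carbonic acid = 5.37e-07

pKa = -log(5.37e-07) = 6.27. pH = pKa + log([A⁻]/[HA]) = 6.27 + log(1.754/0.198)

pH = 7.22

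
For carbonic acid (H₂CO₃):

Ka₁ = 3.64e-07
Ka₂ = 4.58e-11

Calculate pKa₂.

pKa₂ = -log(Ka₂) = -log(4.58e-11) = 10.34.

pK_{a2} = 10.34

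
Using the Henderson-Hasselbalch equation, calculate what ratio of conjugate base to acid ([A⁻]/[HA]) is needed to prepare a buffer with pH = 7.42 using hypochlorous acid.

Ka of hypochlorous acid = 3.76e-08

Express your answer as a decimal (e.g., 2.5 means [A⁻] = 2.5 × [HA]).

pKa = -log(3.76e-08) = 7.4248. pH = pKa + log([A⁻]/[HA]), so log([A⁻]/[HA]) = pH − pKa = 7.42 − 7.4248 = -0.0048. [A⁻]/[HA] = 10^(-0.0048) = 0.989

[A⁻]/[HA] = 0.989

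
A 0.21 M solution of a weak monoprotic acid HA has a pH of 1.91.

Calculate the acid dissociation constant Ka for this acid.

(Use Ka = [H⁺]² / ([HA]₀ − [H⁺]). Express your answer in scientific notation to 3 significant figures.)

[H⁺] = 10^(−pH) = 10^(−1.91) = 1.230e-02 M. For HA ⇌ H⁺ + A⁻, Ka = [H⁺][A⁻]/[HA] = [H⁺]² / ([HA]₀ − [H⁺]) = (1.230e-02)² / (0.21 − 1.230e-02) = 7.66e-04.

K_a = 7.66e-04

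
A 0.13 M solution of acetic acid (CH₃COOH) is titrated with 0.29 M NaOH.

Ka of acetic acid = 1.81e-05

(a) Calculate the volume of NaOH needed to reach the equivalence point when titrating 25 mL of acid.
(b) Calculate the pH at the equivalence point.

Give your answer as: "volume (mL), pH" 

moles acid = 0.13 × 25/1000 = 0.00325 mol; V_base = moles/0.29 × 1000 = 11.2 mL. At equivalence only the conjugate base is present: [A⁻] = 0.00325/0.036 = 8.9762e-02 M. Kb = Kw/Ka = 5.52e-10; [OH⁻] = √(Kb × [A⁻]) = 7.0422e-06; pOH = 5.15; pH = 14 - pOH = 8.85.

V = 11.2 mL, pH = 8.85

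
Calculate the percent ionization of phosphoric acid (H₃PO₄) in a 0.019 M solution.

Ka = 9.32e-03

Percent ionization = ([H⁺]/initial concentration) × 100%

Using Ka equilibrium: x² + Ka×x - Ka×C = 0. Solving: [H⁺] = 9.4395e-03. Percent = (9.4395e-03/0.019) × 100

Percent ionization = 49.7%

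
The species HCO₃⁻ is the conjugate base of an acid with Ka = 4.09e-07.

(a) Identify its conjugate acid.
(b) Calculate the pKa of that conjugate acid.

(a) The conjugate acid is formed by adding one H⁺ to HCO₃⁻, giving H₂CO₃. (b) pKa = -log(Ka) = -log(4.09e-07) = 6.39.

Conjugate acid: H₂CO₃; pK_a = 6.39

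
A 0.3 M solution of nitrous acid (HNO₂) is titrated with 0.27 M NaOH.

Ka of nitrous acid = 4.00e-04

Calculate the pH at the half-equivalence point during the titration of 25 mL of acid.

At half-equivalence [HA] = [A⁻], so Henderson-Hasselbalch gives pH = pKa = -log(4.00e-04) = 3.40.

pH = pKa = 3.40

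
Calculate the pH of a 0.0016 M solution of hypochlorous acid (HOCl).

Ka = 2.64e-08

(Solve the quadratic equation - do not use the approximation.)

x² + Ka×x - Ka×C = 0. Using quadratic formula: [H⁺] = 6.4860e-06

pH = 5.19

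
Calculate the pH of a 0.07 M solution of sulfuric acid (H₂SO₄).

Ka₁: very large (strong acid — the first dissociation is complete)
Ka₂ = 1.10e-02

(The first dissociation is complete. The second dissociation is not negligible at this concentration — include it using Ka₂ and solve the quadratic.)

First dissociation is complete: [H⁺]₀ = [HSO₄⁻]₀ = C = 0.07 M. Second dissociation HSO₄⁻ ⇌ H⁺ + SO₄²⁻: let x = [SO₄²⁻]. Ka₂ = (C + x)·x / (C − x) = 1.10e-02 → x² + (C + Ka₂)·x − Ka₂·C = 0 → x² + 0.08100·x − 7.700e-04 = 0. x = (−0.08100 + √(0.08100² + 4 × 7.700e-04)) / 2 = 8.5943e-03 M. [H⁺] = C + x = 0.07 + 8.5943e-03 = 7.8594e-02 M. pH = -log(7.8594e-02) = 1.10.

pH = 1.10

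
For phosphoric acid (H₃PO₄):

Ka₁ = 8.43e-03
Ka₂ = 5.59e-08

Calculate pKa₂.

pKa₂ = -log(Ka₂) = -log(5.59e-08) = 7.25.

pK_{a2} = 7.25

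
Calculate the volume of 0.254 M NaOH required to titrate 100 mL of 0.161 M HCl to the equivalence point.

At equivalence: moles acid = moles base. moles HCl = 0.161 × 100/1000 = 0.0161 mol. V_base = moles / 0.254 × 1000 = 63.4 mL.

V_{base} = 63.4 mL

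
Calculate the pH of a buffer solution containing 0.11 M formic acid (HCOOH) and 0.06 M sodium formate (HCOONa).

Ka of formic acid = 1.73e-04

pKa = -log(1.73e-04) = 3.76. pH = pKa + log([A⁻]/[HA]) = 3.76 + log(0.06/0.11)

pH = 3.50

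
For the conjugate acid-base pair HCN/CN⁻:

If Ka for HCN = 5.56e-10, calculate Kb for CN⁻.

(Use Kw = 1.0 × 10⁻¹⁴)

For a conjugate pair Ka × Kb = Kw, so Kb = Kw/Ka = 1.0 × 10⁻¹⁴ / 5.56e-10 = 1.80e-05.

K_b = 1.80e-05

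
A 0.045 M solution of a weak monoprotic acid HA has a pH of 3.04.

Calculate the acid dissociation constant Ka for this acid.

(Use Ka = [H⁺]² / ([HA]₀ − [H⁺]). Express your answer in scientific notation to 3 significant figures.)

[H⁺] = 10^(−pH) = 10^(−3.04) = 9.120e-04 M. For HA ⇌ H⁺ + A⁻, Ka = [H⁺][A⁻]/[HA] = [H⁺]² / ([HA]₀ − [H⁺]) = (9.120e-04)² / (0.045 − 9.120e-04) = 1.89e-05.

K_a = 1.89e-05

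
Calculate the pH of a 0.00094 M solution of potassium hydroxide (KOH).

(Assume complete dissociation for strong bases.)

[OH⁻] = 0.00094 M for strong base. pOH = -log[OH⁻] = 3.03, pH = 14 - pOH

pH = 10.97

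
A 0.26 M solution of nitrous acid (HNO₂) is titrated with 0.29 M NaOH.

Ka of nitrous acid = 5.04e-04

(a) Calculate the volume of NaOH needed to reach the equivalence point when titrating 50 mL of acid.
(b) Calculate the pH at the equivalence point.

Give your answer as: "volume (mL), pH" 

moles acid = 0.26 × 50/1000 = 0.013 mol; V_base = moles/0.29 × 1000 = 44.8 mL. At equivalence only the conjugate base is present: [A⁻] = 0.013/0.095 = 1.3709e-01 M. Kb = Kw/Ka = 1.98e-11; [OH⁻] = √(Kb × [A⁻]) = 1.6493e-06; pOH = 5.78; pH = 14 - pOH = 8.22.

V = 44.8 mL, pH = 8.22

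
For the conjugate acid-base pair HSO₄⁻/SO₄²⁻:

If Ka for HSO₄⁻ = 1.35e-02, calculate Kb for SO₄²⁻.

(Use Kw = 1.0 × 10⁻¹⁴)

For a conjugate pair Ka × Kb = Kw, so Kb = Kw/Ka = 1.0 × 10⁻¹⁴ / 1.35e-02 = 7.41e-13.

K_b = 7.41e-13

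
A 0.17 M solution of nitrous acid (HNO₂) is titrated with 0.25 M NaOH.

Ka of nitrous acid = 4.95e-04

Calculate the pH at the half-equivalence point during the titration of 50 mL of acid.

At half-equivalence [HA] = [A⁻], so Henderson-Hasselbalch gives pH = pKa = -log(4.95e-04) = 3.31.

pH = pKa = 3.31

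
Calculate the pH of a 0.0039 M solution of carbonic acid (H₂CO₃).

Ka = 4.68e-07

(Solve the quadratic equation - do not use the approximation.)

x² + Ka×x - Ka×C = 0. Using quadratic formula: [H⁺] = 4.2489e-05

pH = 4.37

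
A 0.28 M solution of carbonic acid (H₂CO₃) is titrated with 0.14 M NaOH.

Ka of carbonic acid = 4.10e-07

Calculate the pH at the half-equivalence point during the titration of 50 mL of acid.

At half-equivalence [HA] = [A⁻], so Henderson-Hasselbalch gives pH = pKa = -log(4.10e-07) = 6.39.

pH = pKa = 6.39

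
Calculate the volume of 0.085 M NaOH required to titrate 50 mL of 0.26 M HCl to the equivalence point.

At equivalence: moles acid = moles base. moles HCl = 0.26 × 50/1000 = 0.013 mol. V_base = moles / 0.085 × 1000 = 152.9 mL.

V_{base} = 152.9 mL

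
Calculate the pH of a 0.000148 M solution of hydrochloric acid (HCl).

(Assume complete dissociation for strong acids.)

[H⁺] = 0.000148 M for strong acid. pH = -log[H⁺] = -log(0.000148)

pH = 3.83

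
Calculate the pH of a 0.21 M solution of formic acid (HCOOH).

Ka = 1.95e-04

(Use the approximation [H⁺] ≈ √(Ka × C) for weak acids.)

[H⁺] = √(Ka × C) = √(1.95e-04 × 0.21) = 6.3992e-03. pH = -log(6.3992e-03)

pH = 2.19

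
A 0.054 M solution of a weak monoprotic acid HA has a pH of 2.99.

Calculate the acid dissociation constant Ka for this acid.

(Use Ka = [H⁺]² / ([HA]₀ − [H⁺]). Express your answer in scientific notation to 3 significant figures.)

[H⁺] = 10^(−pH) = 10^(−2.99) = 1.023e-03 M. For HA ⇌ H⁺ + A⁻, Ka = [H⁺][A⁻]/[HA] = [H⁺]² / ([HA]₀ − [H⁺]) = (1.023e-03)² / (0.054 − 1.023e-03) = 1.98e-05.

K_a = 1.98e-05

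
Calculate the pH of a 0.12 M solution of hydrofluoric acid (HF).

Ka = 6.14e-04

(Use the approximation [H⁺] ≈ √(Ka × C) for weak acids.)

[H⁺] = √(Ka × C) = √(6.14e-04 × 0.12) = 8.5837e-03. pH = -log(8.5837e-03)

pH = 2.07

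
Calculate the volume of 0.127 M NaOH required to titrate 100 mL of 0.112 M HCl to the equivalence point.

At equivalence: moles acid = moles base. moles HCl = 0.112 × 100/1000 = 0.0112 mol. V_base = moles / 0.127 × 1000 = 88.2 mL.

V_{base} = 88.2 mL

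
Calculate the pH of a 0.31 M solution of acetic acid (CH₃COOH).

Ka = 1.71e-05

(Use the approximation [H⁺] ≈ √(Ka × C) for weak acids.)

[H⁺] = √(Ka × C) = √(1.71e-05 × 0.31) = 2.3024e-03. pH = -log(2.3024e-03)

pH = 2.64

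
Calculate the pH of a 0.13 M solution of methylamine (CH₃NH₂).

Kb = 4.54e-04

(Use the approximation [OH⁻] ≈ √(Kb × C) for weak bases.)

[OH⁻] = √(Kb × C) = √(4.54e-04 × 0.13) = 7.6824e-03. pOH = 2.11, pH = 14 - pOH

pH = 11.89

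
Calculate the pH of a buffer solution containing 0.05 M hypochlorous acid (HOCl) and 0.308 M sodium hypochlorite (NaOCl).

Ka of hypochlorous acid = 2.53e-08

pKa = -log(2.53e-08) = 7.60. pH = pKa + log([A⁻]/[HA]) = 7.60 + log(0.308/0.05)

pH = 8.39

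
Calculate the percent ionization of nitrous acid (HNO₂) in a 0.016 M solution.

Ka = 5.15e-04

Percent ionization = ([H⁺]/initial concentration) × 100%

Using Ka equilibrium: x² + Ka×x - Ka×C = 0. Solving: [H⁺] = 2.6246e-03. Percent = (2.6246e-03/0.016) × 100

Percent ionization = 16.4%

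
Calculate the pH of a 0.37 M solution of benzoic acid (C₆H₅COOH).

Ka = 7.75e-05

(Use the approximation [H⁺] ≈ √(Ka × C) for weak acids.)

[H⁺] = √(Ka × C) = √(7.75e-05 × 0.37) = 5.3549e-03. pH = -log(5.3549e-03)

pH = 2.27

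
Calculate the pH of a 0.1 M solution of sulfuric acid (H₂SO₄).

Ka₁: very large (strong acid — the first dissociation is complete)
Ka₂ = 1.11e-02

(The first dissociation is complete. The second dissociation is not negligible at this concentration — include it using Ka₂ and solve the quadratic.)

First dissociation is complete: [H⁺]₀ = [HSO₄⁻]₀ = C = 0.1 M. Second dissociation HSO₄⁻ ⇌ H⁺ + SO₄²⁻: let x = [SO₄²⁻]. Ka₂ = (C + x)·x / (C − x) = 1.11e-02 → x² + (C + Ka₂)·x − Ka₂·C = 0 → x² + 0.11110·x − 1.110e-03 = 0. x = (−0.11110 + √(0.11110² + 4 × 1.110e-03)) / 2 = 9.2250e-03 M. [H⁺] = C + x = 0.1 + 9.2250e-03 = 1.0923e-01 M. pH = -log(1.0923e-01) = 0.96.

pH = 0.96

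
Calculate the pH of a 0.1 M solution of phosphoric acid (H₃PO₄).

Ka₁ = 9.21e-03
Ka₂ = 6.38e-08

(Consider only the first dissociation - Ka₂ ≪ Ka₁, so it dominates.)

First dissociation dominates. From Ka₁ = [H⁺][HA⁻]/[H₂A], x² + Ka₁·x − Ka₁·C = 0 with C = 0.1 M and Ka₁ = 9.21e-03. Solving: [H⁺] = (−Ka₁ + √(Ka₁² + 4·Ka₁·C)) / 2 = 2.6090e-02 M. pH = -log(2.6090e-02) = 1.58.

pH = 1.58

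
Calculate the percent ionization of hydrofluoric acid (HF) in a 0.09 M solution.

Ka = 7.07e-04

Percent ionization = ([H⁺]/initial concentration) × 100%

Using Ka equilibrium: x² + Ka×x - Ka×C = 0. Solving: [H⁺] = 7.6312e-03. Percent = (7.6312e-03/0.09) × 100

Percent ionization = 8.48%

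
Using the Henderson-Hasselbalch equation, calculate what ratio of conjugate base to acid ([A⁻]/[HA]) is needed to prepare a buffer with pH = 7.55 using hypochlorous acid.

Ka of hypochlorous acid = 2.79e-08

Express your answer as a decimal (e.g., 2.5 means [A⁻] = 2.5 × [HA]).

pKa = -log(2.79e-08) = 7.5544. pH = pKa + log([A⁻]/[HA]), so log([A⁻]/[HA]) = pH − pKa = 7.55 − 7.5544 = -0.0044. [A⁻]/[HA] = 10^(-0.0044) = 0.990

[A⁻]/[HA] = 0.990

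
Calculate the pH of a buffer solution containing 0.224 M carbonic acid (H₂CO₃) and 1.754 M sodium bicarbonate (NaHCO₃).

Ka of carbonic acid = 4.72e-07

pKa = -log(4.72e-07) = 6.33. pH = pKa + log([A⁻]/[HA]) = 6.33 + log(1.754/0.224)

pH = 7.22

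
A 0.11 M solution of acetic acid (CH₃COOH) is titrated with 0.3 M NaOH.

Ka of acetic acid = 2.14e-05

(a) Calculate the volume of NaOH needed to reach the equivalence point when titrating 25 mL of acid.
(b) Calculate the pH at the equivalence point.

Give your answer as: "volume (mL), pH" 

moles acid = 0.11 × 25/1000 = 0.00275 mol; V_base = moles/0.3 × 1000 = 9.2 mL. At equivalence only the conjugate base is present: [A⁻] = 0.00275/0.034 = 8.0488e-02 M. Kb = Kw/Ka = 4.67e-10; [OH⁻] = √(Kb × [A⁻]) = 6.1328e-06; pOH = 5.21; pH = 14 - pOH = 8.79.

V = 9.2 mL, pH = 8.79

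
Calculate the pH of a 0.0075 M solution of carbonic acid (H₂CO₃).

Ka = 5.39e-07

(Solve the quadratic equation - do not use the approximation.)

x² + Ka×x - Ka×C = 0. Using quadratic formula: [H⁺] = 6.3312e-05

pH = 4.20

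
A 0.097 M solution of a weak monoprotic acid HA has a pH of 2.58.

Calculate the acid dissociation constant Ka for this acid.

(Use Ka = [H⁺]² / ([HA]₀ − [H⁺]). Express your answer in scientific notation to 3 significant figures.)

[H⁺] = 10^(−pH) = 10^(−2.58) = 2.630e-03 M. For HA ⇌ H⁺ + A⁻, Ka = [H⁺][A⁻]/[HA] = [H⁺]² / ([HA]₀ − [H⁺]) = (2.630e-03)² / (0.097 − 2.630e-03) = 7.33e-05.

K_a = 7.33e-05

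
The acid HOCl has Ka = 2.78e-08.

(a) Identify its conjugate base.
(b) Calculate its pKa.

(a) The conjugate base is formed by removing one H⁺ from HOCl, giving OCl⁻. (b) pKa = -log(Ka) = -log(2.78e-08) = 7.56.

Conjugate base: OCl⁻; pK_a = 7.56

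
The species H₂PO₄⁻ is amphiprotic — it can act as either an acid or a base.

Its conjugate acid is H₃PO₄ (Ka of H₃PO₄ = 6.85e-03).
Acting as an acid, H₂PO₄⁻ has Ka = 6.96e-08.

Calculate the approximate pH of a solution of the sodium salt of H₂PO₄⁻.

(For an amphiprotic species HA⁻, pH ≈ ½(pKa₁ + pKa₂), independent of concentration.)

pKa₁ = -log(6.85e-03) = 2.16; pKa₂ = -log(6.96e-08) = 7.16. For an amphiprotic species, pH ≈ ½(pKa₁ + pKa₂) = ½(2.16 + 7.16) = 4.66.

pH = 4.66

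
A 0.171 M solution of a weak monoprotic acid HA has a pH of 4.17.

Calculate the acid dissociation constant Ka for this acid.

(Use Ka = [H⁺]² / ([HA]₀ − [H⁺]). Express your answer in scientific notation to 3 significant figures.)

[H⁺] = 10^(−pH) = 10^(−4.17) = 6.761e-05 M. For HA ⇌ H⁺ + A⁻, Ka = [H⁺][A⁻]/[HA] = [H⁺]² / ([HA]₀ − [H⁺]) = (6.761e-05)² / (0.171 − 6.761e-05) = 2.67e-08.

K_a = 2.67e-08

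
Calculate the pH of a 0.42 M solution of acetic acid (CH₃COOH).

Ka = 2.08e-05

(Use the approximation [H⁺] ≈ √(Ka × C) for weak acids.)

[H⁺] = √(Ka × C) = √(2.08e-05 × 0.42) = 2.9557e-03. pH = -log(2.9557e-03)

pH = 2.53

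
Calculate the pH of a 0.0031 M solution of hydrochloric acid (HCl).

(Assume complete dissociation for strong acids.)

[H⁺] = 0.0031 M for strong acid. pH = -log[H⁺] = -log(0.0031)

pH = 2.51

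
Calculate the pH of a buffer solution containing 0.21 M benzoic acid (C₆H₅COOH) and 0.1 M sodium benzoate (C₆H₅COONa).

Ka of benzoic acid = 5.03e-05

pKa = -log(5.03e-05) = 4.30. pH = pKa + log([A⁻]/[HA]) = 4.30 + log(0.1/0.21)

pH = 3.98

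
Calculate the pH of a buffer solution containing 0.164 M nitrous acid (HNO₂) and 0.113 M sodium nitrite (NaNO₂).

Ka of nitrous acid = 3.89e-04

pKa = -log(3.89e-04) = 3.41. pH = pKa + log([A⁻]/[HA]) = 3.41 + log(0.113/0.164)

pH = 3.25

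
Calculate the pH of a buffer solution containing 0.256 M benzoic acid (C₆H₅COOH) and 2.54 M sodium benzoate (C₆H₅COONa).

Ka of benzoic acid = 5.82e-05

pKa = -log(5.82e-05) = 4.24. pH = pKa + log([A⁻]/[HA]) = 4.24 + log(2.54/0.256)

pH = 5.23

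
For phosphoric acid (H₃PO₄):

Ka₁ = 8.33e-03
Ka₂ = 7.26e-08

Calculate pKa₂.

pKa₂ = -log(Ka₂) = -log(7.26e-08) = 7.14.

pK_{a2} = 7.14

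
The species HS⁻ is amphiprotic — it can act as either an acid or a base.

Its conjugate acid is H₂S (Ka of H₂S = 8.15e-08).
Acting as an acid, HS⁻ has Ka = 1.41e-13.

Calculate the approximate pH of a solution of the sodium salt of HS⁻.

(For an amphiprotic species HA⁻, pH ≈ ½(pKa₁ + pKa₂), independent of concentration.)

pKa₁ = -log(8.15e-08) = 7.09; pKa₂ = -log(1.41e-13) = 12.85. For an amphiprotic species, pH ≈ ½(pKa₁ + pKa₂) = ½(7.09 + 12.85) = 9.97.

pH = 9.97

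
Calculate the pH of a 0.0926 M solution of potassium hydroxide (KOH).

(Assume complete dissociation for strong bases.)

[OH⁻] = 0.0926 M for strong base. pOH = -log[OH⁻] = 1.03, pH = 14 - pOH

pH = 12.97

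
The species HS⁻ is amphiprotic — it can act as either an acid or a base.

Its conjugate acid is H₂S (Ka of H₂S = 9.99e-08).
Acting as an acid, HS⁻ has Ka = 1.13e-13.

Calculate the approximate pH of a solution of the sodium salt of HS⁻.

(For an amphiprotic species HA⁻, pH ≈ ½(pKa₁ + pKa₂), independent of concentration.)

pKa₁ = -log(9.99e-08) = 7.00; pKa₂ = -log(1.13e-13) = 12.95. For an amphiprotic species, pH ≈ ½(pKa₁ + pKa₂) = ½(7.00 + 12.95) = 9.97.

pH = 9.97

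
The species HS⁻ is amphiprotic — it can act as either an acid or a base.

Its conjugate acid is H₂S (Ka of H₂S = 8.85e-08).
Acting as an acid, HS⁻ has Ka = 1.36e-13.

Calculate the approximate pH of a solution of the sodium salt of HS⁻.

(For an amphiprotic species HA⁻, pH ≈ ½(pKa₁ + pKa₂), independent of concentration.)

pKa₁ = -log(8.85e-08) = 7.05; pKa₂ = -log(1.36e-13) = 12.87. For an amphiprotic species, pH ≈ ½(pKa₁ + pKa₂) = ½(7.05 + 12.87) = 9.96.

pH = 9.96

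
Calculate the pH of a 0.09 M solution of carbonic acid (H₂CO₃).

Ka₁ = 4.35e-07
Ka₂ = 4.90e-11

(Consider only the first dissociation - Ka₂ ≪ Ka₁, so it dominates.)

First dissociation dominates. From Ka₁ = [H⁺][HA⁻]/[H₂A], x² + Ka₁·x − Ka₁·C = 0 with C = 0.09 M and Ka₁ = 4.35e-07. Solving: [H⁺] = (−Ka₁ + √(Ka₁² + 4·Ka₁·C)) / 2 = 1.9765e-04 M. pH = -log(1.9765e-04) = 3.70.

pH = 3.70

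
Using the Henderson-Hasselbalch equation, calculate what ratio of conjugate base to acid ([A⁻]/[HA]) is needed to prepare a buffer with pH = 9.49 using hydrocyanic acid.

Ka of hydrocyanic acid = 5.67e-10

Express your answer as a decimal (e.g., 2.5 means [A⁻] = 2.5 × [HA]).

pKa = -log(5.67e-10) = 9.2464. pH = pKa + log([A⁻]/[HA]), so log([A⁻]/[HA]) = pH − pKa = 9.49 − 9.2464 = 0.2436. [A⁻]/[HA] = 10^(0.2436) = 1.75

[A⁻]/[HA] = 1.75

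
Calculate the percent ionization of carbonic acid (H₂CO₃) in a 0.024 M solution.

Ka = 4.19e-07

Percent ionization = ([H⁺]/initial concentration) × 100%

Using Ka equilibrium: x² + Ka×x - Ka×C = 0. Solving: [H⁺] = 1.0007e-04. Percent = (1.0007e-04/0.024) × 100

Percent ionization = 0.417%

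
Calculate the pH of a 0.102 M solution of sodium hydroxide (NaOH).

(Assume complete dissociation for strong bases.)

[OH⁻] = 0.102 M for strong base. pOH = -log[OH⁻] = 0.99, pH = 14 - pOH

pH = 13.01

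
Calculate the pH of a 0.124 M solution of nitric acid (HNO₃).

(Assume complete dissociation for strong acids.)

[H⁺] = 0.124 M for strong acid. pH = -log[H⁺] = -log(0.124)

pH = 0.91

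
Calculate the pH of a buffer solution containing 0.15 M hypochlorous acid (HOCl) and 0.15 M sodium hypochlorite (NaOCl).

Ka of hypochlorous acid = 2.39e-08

pKa = -log(2.39e-08) = 7.62. pH = pKa + log([A⁻]/[HA]) = 7.62 + log(0.15/0.15)

pH = 7.62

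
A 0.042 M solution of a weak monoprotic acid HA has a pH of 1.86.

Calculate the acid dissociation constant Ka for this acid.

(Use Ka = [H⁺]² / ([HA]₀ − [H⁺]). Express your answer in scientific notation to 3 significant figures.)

[H⁺] = 10^(−pH) = 10^(−1.86) = 1.380e-02 M. For HA ⇌ H⁺ + A⁻, Ka = [H⁺][A⁻]/[HA] = [H⁺]² / ([HA]₀ − [H⁺]) = (1.380e-02)² / (0.042 − 1.380e-02) = 6.76e-03.

K_a = 6.76e-03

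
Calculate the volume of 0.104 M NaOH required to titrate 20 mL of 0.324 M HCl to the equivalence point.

At equivalence: moles acid = moles base. moles HCl = 0.324 × 20/1000 = 0.00648 mol. V_base = moles / 0.104 × 1000 = 62.3 mL.

V_{base} = 62.3 mL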